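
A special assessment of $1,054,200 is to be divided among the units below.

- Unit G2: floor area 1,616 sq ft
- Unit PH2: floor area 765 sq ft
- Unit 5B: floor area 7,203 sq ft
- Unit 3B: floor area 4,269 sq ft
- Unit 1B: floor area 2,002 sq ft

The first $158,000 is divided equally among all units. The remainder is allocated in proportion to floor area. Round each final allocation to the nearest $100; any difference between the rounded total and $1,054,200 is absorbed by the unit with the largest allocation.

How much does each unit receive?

$158,000 shared equally gives $31,600 per unit.
Remainder $896,200 by floor area (total 15,855): Unit G2 91,344.01 → $91,300; Unit PH2 43,241.44 → $43,200; Unit 5B 407,147.81 → $407,100; Unit 3B 241,304.18 → $241,300; Unit 1B 113,162.56 → $113,200.
Rounding difference +$100 on remainder applied to Unit 5B.
Totals: Unit G2 $31,600 + $91,300 = $122,900; Unit PH2 $31,600 + $43,200 = $74,800; Unit 5B $31,600 + $407,200 = $438,800; Unit 3B $31,600 + $241,300 = $272,900; Unit 1B $31,600 + $113,200 = $144,800.

Unit G2: $122,900 · Unit PH2: $74,800 · Unit 5B: $438,800 · Unit 3B: $272,900 · Unit 1B: $144,800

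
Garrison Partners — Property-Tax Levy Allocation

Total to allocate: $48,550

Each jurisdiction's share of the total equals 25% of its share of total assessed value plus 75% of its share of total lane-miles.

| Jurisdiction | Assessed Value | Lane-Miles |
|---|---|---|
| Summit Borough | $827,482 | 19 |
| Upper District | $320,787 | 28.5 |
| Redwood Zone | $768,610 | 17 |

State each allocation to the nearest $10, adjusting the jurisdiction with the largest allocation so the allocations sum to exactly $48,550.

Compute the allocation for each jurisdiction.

Totals — assessed value 1,916,879, lane-miles 64.5.
Combined weights (25% assessed value + 75% lane-miles): Summit Borough 0.3289; Upper District 0.3732; Redwood Zone 0.2979.
Proportional shares: Summit Borough 15,965.70; Upper District 18,120.44; Redwood Zone 14,463.86.
Rounded to nearest $10: Summit Borough $15,970; Upper District $18,120; Redwood Zone $14,460. Sum = $48,550.
Sum already equals the total — no adjustment.

Summit Borough: $15,970 · Upper District: $18,120 · Redwood Zone: $14,460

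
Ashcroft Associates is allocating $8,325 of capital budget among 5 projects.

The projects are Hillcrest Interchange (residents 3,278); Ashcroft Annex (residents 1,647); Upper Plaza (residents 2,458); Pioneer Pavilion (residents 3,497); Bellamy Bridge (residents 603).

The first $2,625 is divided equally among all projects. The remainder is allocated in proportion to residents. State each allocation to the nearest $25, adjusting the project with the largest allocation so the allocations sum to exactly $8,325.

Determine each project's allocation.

$2,625 shared equally gives $525 per project.
Remainder $5,700 by residents (total 11,483): Hillcrest Interchange 1,627.15 → $1,625; Ashcroft Annex 817.55 → $825; Upper Plaza 1,220.12 → $1,225; Pioneer Pavilion 1,735.86 → $1,725; Bellamy Bridge 299.32 → $300.
Totals: Hillcrest Interchange $525 + $1,625 = $2,150; Ashcroft Annex $525 + $825 = $1,350; Upper Plaza $525 + $1,225 = $1,750; Pioneer Pavilion $525 + $1,725 = $2,250; Bellamy Bridge $525 + $300 = $825.

Hillcrest Interchange: $2,150 | Ashcroft Annex: $1,350 | Upper Plaza: $1,750 | Pioneer Pavilion: $2,250 | Bellamy Bridge: $825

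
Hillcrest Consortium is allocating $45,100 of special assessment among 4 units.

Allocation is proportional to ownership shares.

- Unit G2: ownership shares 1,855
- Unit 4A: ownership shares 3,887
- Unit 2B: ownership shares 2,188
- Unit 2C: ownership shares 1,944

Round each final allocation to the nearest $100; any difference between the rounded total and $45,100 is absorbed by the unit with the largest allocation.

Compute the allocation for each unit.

Unit G2: $8,500; Unit 4A: $17,700; Unit 2B: $10,000; Unit 2C: $8,900

Total ownership shares = 9,874.
Unrounded shares: Unit G2 1,855/9,874 × $45,100 = 8,472.81; Unit 4A 3,887/9,874 × $45,100 = 17,754.07; Unit 2B 2,188/9,874 × $45,100 = 9,993.80; Unit 2C 1,944/9,874 × $45,100 = 8,879.32.
At nearest $100: Unit G2 $8,500; Unit 4A $17,800; Unit 2B $10,000; Unit 2C $8,900. Sum = $45,200.
Difference $45,100 − $45,200 = −$100 applied to largest allocation (Unit 4A): Unit 4A becomes $17,700.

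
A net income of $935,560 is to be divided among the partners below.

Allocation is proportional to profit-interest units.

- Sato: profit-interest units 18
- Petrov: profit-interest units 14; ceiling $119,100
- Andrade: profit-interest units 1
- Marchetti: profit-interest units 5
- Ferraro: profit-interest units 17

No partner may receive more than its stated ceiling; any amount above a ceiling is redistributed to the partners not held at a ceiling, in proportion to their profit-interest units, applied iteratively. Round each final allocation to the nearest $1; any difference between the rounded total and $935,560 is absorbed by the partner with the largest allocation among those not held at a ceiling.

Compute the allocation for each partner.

Combined profit-interest units = 55.
Proportional shares (ignoring caps): Sato 306,183.27; Petrov 238,142.55; Andrade 17,010.18; Marchetti 85,050.91; Ferraro 289,173.09.
Cap binds for Petrov ($119,100); residual $816,460 reallocated over remaining profit-interest units 41.
Redistributed shares: Sato 358,445.85 → $358,446; Andrade 19,913.66 → $19,914; Marchetti 99,568.29 → $99,568; Ferraro 338,532.20 → $338,532.

Sato: $358,446 | Petrov: $119,100 | Andrade: $19,914 | Marchetti: $99,568 | Ferraro: $338,532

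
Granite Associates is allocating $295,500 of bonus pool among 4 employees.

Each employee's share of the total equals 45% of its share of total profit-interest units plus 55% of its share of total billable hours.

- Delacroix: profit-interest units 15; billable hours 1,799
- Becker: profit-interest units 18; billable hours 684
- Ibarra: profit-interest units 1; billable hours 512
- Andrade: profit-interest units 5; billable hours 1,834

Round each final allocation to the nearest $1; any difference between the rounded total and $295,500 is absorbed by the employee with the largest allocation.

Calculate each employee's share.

Totals — profit-interest units 39, billable hours 4,829.
Blended shares (45% profit-interest units + 55% billable hours): Delacroix 0.3780; Becker 0.2856; Ibarra 0.0699; Andrade 0.2666.
Raw shares: Delacroix 111,691.44; Becker 84,393.81; Ibarra 20,641.51; Andrade 78,773.25.
After rounding ($1): Delacroix $111,691; Becker $84,394; Ibarra $20,642; Andrade $78,773. Sum = $295,500.
Sum already equals the total — no adjustment.

Delacroix: $111,691 · Becker: $84,394 · Ibarra: $20,642 · Andrade: $78,773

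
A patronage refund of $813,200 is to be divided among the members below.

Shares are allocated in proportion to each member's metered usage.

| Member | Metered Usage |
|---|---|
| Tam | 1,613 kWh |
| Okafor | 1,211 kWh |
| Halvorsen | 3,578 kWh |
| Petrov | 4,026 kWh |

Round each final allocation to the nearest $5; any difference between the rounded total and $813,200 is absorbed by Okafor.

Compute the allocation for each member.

Tam: $125,785; Okafor: $94,440; Halvorsen: $279,020; Petrov: $313,955

Sum of metered usage: 10,428.
Unrounded shares: Tam 1,613/10,428 × $813,200 = 125,785.54; Okafor 1,211/10,428 × $813,200 = 94,436.63; Halvorsen 3,578/10,428 × $813,200 = 279,020.87; Petrov 4,026/10,428 × $813,200 = 313,956.96.
After rounding ($5): Tam $125,785; Okafor $94,435; Halvorsen $279,020; Petrov $313,955. Sum = $813,195.
Difference $813,200 − $813,195 = +$5 applied to Okafor: Okafor becomes $94,440.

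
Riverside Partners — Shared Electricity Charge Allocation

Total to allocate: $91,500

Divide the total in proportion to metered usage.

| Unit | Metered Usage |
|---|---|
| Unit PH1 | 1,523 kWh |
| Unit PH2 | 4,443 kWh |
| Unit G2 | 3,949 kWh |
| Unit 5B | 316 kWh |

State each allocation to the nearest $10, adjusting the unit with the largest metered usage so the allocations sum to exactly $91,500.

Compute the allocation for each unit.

Unit PH1: $13,620; Unit PH2: $39,730; Unit G2: $35,320; Unit 5B: $2,830

Sum of metered usage: 10,231.
Raw shares: Unit PH1 1,523/10,231 × $91,500 = 13,620.81; Unit PH2 4,443/10,231 × $91,500 = 39,735.56; Unit G2 3,949/10,231 × $91,500 = 35,317.52; Unit 5B 316/10,231 × $91,500 = 2,826.12.
After rounding ($10): Unit PH1 $13,620; Unit PH2 $39,740; Unit G2 $35,320; Unit 5B $2,830. Sum = $91,510.
Difference $91,500 − $91,510 = −$10 applied to largest metered usage (Unit PH2): Unit PH2 becomes $39,730.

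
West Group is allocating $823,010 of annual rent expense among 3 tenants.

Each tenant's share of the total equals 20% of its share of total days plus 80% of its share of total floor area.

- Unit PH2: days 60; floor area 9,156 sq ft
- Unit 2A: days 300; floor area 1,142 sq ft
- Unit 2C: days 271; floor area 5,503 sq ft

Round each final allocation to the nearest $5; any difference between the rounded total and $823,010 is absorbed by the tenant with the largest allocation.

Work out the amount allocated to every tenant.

Unit PH2: $397,170 | Unit 2A: $125,845 | Unit 2C: $299,995

Days total 631; floor area total 15,801.
Blended shares (20% days + 80% floor area): Unit PH2 0.4826; Unit 2A 0.1529; Unit 2C 0.3645.
Raw shares: Unit PH2 397,170.66; Unit 2A 125,843.40; Unit 2C 299,995.94.
Rounded to nearest $5: Unit PH2 $397,170; Unit 2A $125,845; Unit 2C $299,995. Sum = $823,010.
Sum already equals the total — no adjustment.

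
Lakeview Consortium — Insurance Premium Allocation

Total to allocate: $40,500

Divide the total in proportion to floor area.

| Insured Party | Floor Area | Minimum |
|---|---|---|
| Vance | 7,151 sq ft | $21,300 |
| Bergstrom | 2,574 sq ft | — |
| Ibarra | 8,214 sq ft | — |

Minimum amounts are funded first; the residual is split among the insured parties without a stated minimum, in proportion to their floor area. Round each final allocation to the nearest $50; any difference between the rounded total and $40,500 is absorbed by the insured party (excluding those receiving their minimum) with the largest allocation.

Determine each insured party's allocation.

Vance: $21,300 · Bergstrom: $4,600 · Ibarra: $14,600

Fund the minimums — Vance $21,300. Balance $19,200.
Balance split over remaining floor area 10,788: Bergstrom 4,581.09 → $4,600; Ibarra 14,618.91 → $14,600.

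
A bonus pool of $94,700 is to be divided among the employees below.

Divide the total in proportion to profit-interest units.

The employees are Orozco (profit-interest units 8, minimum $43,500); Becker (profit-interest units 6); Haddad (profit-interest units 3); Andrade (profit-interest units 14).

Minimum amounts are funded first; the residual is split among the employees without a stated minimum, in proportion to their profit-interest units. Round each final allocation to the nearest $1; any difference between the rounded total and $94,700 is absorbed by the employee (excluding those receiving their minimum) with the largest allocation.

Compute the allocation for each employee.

Orozco: $43,500 | Becker: $13,357 | Haddad: $6,678 | Andrade: $31,165

Fund the minimums — Orozco $43,500. Remaining pool $51,200.
Remaining pool split over remaining profit-interest units 23: Becker 13,356.52 → $13,357; Haddad 6,678.26 → $6,678; Andrade 31,165.22 → $31,165.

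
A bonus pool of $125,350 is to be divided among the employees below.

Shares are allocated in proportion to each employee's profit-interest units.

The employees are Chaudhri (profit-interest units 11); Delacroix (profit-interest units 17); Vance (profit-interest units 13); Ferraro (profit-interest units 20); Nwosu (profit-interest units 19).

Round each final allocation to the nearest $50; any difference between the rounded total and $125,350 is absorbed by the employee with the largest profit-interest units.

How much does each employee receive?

Sum of profit-interest units: 11 + 17 + 13 + 20 + 19 = 80.
Pro-rata amounts: Chaudhri 17,235.62; Delacroix 26,636.88; Vance 20,369.38; Ferraro 31,337.50; Nwosu 29,770.62.
At nearest $50: Chaudhri $17,250; Delacroix $26,650; Vance $20,350; Ferraro $31,350; Nwosu $29,750. Sum = $125,350.
Rounded total matches; no reconciliation needed.

Chaudhri: $17,250 · Delacroix: $26,650 · Vance: $20,350 · Ferraro: $31,350 · Nwosu: $29,750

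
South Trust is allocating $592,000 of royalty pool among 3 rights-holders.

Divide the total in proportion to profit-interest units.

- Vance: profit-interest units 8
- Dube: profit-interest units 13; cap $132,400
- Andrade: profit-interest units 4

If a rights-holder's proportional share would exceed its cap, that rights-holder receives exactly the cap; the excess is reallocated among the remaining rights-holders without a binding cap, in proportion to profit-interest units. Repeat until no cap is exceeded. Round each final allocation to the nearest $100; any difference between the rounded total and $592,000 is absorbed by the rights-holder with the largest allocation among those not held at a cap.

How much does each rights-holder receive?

Sum of profit-interest units: 25.
Pro-rata shares before constraints: Vance 189,440.00; Dube 307,840.00; Andrade 94,720.00.
Held at cap: Dube ($132,400); balance $459,600 reallocated over remaining profit-interest units 12.
Shares after redistribution: Vance 306,400.00 → $306,400; Andrade 153,200.00 → $153,200.

Vance: $306,400; Dube: $132,400; Andrade: $153,200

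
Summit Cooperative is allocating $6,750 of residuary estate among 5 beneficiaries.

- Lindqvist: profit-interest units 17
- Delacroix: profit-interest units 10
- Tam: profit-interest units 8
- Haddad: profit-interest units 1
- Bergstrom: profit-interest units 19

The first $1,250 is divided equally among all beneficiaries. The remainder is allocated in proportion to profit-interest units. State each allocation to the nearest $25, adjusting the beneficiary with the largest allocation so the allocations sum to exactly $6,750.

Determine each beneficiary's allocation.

Lindqvist: $1,950 | Delacroix: $1,250 | Tam: $1,050 | Haddad: $350 | Bergstrom: $2,150

Equal tier: $1,250 ÷ 5 = $250 apiece.
Remainder $5,500 by profit-interest units (total 55): Lindqvist 1,700.00 → $1,700; Delacroix 1,000.00 → $1,000; Tam 800.00 → $800; Haddad 100.00 → $100; Bergstrom 1,900.00 → $1,900.
Totals: Lindqvist $250 + $1,700 = $1,950; Delacroix $250 + $1,000 = $1,250; Tam $250 + $800 = $1,050; Haddad $250 + $100 = $350; Bergstrom $250 + $1,900 = $2,150.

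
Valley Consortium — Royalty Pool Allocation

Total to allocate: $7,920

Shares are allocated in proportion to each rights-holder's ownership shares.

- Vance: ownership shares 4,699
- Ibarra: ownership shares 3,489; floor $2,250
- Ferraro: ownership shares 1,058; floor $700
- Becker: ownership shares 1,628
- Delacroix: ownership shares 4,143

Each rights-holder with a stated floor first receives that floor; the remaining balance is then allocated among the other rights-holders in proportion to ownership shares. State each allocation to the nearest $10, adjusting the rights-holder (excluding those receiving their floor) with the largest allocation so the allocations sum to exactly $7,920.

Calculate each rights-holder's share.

Vance: $2,230 · Ibarra: $2,250 · Ferraro: $700 · Becker: $770 · Delacroix: $1,970

Minimums first: Ibarra $2,250; Ferraro $700. Residual $4,970.
Residual split over remaining ownership shares 10,470: Vance 2,230.57 → $2,230; Becker 772.79 → $770; Delacroix 1,966.64 → $1,970.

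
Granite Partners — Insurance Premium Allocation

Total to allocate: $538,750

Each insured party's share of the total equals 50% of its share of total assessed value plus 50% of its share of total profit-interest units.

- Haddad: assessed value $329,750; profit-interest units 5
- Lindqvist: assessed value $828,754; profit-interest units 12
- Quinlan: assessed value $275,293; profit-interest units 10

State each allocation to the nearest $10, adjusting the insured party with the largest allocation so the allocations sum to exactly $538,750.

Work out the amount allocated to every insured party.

Assessed value total 1,433,797; profit-interest units total 27.
Blended shares (50% assessed value + 50% profit-interest units): Haddad 0.2076; Lindqvist 0.5112; Quinlan 0.2812.
Pro-rata amounts: Haddad 111,836.13; Lindqvist 275,424.60; Quinlan 151,489.27.
After rounding ($10): Haddad $111,840; Lindqvist $275,420; Quinlan $151,490. Sum = $538,750.
Rounded total matches; no reconciliation needed.

Haddad: $111,840 | Lindqvist: $275,420 | Quinlan: $151,490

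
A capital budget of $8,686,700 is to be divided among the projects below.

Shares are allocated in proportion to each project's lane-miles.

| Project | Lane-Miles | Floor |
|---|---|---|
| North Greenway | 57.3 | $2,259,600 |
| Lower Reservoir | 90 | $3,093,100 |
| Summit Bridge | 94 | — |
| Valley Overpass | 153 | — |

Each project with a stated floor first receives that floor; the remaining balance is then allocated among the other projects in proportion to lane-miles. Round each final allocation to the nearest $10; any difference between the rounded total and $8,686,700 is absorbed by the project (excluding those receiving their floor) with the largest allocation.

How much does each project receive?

North Greenway: $2,259,600 · Lower Reservoir: $3,093,100 · Summit Bridge: $1,268,810 · Valley Overpass: $2,065,190

Fund the minimums — North Greenway $2,259,600; Lower Reservoir $3,093,100. Remaining pool $3,334,000.
Remaining pool split over remaining lane-miles 247: Summit Bridge 1,268,809.72 → $1,268,810; Valley Overpass 2,065,190.28 → $2,065,190.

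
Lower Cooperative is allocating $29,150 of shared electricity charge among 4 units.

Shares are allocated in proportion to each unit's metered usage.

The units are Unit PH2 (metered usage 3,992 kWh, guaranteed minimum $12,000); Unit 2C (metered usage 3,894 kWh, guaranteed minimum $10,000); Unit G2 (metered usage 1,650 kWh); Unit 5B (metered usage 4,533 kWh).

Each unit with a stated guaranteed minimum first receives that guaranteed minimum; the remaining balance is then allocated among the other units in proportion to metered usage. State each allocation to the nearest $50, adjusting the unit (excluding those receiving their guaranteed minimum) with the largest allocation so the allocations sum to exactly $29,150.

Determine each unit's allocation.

Unit PH2: $12,000 | Unit 2C: $10,000 | Unit G2: $1,900 | Unit 5B: $5,250

Guaranteed amounts: Unit PH2 $12,000; Unit 2C $10,000. Balance $7,150.
Balance split over remaining metered usage 6,183: Unit G2 1,908.05 → $1,900; Unit 5B 5,241.95 → $5,250.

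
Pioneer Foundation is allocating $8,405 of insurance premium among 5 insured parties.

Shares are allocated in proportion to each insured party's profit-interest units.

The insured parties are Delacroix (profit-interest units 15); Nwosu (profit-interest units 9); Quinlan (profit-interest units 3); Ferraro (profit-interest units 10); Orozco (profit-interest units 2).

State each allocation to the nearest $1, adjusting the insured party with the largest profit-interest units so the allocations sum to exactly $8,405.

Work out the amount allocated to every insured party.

Delacroix: $3,232 | Nwosu: $1,940 | Quinlan: $647 | Ferraro: $2,155 | Orozco: $431

Sum of profit-interest units: 39.
Raw shares: Delacroix 15/39 × $8,405 = 3,232.69; Nwosu 9/39 × $8,405 = 1,939.62; Quinlan 3/39 × $8,405 = 646.54; Ferraro 10/39 × $8,405 = 2,155.13; Orozco 2/39 × $8,405 = 431.03.
Rounded to nearest $1: Delacroix $3,233; Nwosu $1,940; Quinlan $647; Ferraro $2,155; Orozco $431. Sum = $8,406.
Difference $8,405 − $8,406 = −$1 applied to largest profit-interest units (Delacroix): Delacroix becomes $3,232.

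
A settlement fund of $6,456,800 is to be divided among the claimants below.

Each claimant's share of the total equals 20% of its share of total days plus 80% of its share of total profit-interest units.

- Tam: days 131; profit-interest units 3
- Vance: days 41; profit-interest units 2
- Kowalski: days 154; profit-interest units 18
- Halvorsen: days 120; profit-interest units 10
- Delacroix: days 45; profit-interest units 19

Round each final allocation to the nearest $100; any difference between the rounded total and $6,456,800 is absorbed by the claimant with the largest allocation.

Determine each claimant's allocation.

Tam: $642,500 · Vance: $306,500 · Kowalski: $2,193,100 · Halvorsen: $1,309,000 · Delacroix: $2,005,700

Days total 491; profit-interest units total 52.
Combined weights (20% days + 80% profit-interest units): Tam 0.0995; Vance 0.0475; Kowalski 0.3397; Halvorsen 0.2027; Delacroix 0.3106.
Raw shares: Tam 642,544.16; Vance 306,503.27; Kowalski 2,193,066.33; Halvorsen 1,308,961.18; Delacroix 2,005,725.06.
After rounding ($100): Tam $642,500; Vance $306,500; Kowalski $2,193,100; Halvorsen $1,309,000; Delacroix $2,005,700. Sum = $6,456,800.
Sum already equals the total — no adjustment.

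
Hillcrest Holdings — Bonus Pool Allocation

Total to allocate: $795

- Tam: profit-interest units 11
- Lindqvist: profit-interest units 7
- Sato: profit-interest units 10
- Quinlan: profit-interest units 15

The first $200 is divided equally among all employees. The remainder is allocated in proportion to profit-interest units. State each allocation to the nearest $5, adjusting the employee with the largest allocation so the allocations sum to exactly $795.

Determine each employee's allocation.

Equal tier: $200 ÷ 4 = $50 apiece.
Remainder $595 by profit-interest units (total 43): Tam 152.21 → $150; Lindqvist 96.86 → $95; Sato 138.37 → $140; Quinlan 207.56 → $210.
Totals: Tam $50 + $150 = $200; Lindqvist $50 + $95 = $145; Sato $50 + $140 = $190; Quinlan $50 + $210 = $260.

Tam: $200; Lindqvist: $145; Sato: $190; Quinlan: $260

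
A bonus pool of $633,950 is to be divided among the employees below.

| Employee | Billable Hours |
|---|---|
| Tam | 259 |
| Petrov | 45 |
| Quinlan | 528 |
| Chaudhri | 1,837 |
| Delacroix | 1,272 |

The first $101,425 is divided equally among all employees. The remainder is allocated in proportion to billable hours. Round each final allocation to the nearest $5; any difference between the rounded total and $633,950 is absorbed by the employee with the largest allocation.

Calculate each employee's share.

Equal tier: $101,425 ÷ 5 = $20,285 apiece.
Remainder $532,525 by billable hours (total 3,941): Tam 34,997.20 → $34,995; Petrov 6,080.60 → $6,080; Quinlan 71,345.65 → $71,345; Chaudhri 248,223.40 → $248,225; Delacroix 171,878.15 → $171,880.
Totals: Tam $20,285 + $34,995 = $55,280; Petrov $20,285 + $6,080 = $26,365; Quinlan $20,285 + $71,345 = $91,630; Chaudhri $20,285 + $248,225 = $268,510; Delacroix $20,285 + $171,880 = $192,165.

Tam: $55,280 · Petrov: $26,365 · Quinlan: $91,630 · Chaudhri: $268,510 · Delacroix: $192,165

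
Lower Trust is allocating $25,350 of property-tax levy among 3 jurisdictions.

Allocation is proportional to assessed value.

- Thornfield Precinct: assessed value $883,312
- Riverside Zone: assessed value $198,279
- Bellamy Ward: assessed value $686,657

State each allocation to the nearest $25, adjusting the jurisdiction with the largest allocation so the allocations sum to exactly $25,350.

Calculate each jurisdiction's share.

Thornfield Precinct: $12,650 | Riverside Zone: $2,850 | Bellamy Ward: $9,850

Sum of assessed value: 1,768,248.
Pro-rata amounts: Thornfield Precinct 883,312/1,768,248 × $25,350 = 12,663.36; Riverside Zone 198,279/1,768,248 × $25,350 = 2,842.57; Bellamy Ward 686,657/1,768,248 × $25,350 = 9,844.07.
Rounded to nearest $25: Thornfield Precinct $12,675; Riverside Zone $2,850; Bellamy Ward $9,850. Sum = $25,375.
Difference $25,350 − $25,375 = −$25 applied to largest allocation (Thornfield Precinct): Thornfield Precinct becomes $12,650.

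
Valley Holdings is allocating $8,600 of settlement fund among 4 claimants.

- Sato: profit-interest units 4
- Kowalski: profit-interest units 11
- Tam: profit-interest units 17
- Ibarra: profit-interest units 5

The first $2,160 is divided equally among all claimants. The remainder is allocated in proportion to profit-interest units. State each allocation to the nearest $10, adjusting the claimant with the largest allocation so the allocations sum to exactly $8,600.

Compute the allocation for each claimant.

Sato: $1,240 · Kowalski: $2,450 · Tam: $3,500 · Ibarra: $1,410

First tranche $2,160 split equally: $540 each.
Remainder $6,440 by profit-interest units (total 37): Sato 696.22 → $700; Kowalski 1,914.59 → $1,910; Tam 2,958.92 → $2,960; Ibarra 870.27 → $870.
Totals: Sato $540 + $700 = $1,240; Kowalski $540 + $1,910 = $2,450; Tam $540 + $2,960 = $3,500; Ibarra $540 + $870 = $1,410.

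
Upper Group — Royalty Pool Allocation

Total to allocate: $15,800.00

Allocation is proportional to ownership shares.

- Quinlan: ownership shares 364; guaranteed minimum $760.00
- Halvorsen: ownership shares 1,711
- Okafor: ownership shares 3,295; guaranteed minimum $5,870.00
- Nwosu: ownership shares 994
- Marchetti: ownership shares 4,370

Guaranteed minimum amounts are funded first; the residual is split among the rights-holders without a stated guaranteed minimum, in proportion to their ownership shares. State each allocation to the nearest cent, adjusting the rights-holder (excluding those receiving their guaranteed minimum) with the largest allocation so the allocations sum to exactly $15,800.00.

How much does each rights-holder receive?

Quinlan: $760.00 | Halvorsen: $2,217.65 | Okafor: $5,870.00 | Nwosu: $1,288.34 | Marchetti: $5,664.01

Minimums first: Quinlan $760.00; Okafor $5,870.00. Balance $9,170.00.
Balance split over remaining ownership shares 7,075: Halvorsen 2,217.6495 → $2,217.65; Nwosu 1,288.3364 → $1,288.34; Marchetti 5,664.0141 → $5,664.01.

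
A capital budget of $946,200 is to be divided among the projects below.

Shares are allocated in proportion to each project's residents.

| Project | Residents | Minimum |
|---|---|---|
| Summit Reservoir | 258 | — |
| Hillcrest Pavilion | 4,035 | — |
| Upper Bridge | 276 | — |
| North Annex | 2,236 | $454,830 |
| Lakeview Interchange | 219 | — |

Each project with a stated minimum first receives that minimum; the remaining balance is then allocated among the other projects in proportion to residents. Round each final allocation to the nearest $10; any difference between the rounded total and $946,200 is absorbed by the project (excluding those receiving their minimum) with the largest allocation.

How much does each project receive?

Summit Reservoir: $26,480; Hillcrest Pavilion: $414,100; Upper Bridge: $28,320; North Annex: $454,830; Lakeview Interchange: $22,470

Fund the minimums — North Annex $454,830. Remaining pool $491,370.
Remaining pool split over remaining residents 4,788: Summit Reservoir 26,477.33 → $26,480; Hillcrest Pavilion 414,093.14 → $414,090; Upper Bridge 28,324.59 → $28,320; Lakeview Interchange 22,474.94 → $22,470.
Rounding difference +$10 applied to Hillcrest Pavilion → $414,100.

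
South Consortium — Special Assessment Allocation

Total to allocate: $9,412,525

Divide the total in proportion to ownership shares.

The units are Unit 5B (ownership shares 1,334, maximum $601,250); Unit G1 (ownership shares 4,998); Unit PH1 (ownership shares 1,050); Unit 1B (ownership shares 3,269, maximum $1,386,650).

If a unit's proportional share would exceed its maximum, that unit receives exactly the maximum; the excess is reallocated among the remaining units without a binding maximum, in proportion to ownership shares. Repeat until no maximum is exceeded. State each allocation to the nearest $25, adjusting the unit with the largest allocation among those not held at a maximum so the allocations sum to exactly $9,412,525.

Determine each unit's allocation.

Unit 5B: $601,250 · Unit G1: $6,135,625 · Unit PH1: $1,289,000 · Unit 1B: $1,386,650

Total ownership shares = 10,651.
Pro-rata shares before constraints: Unit 5B 1,178,885.40; Unit G1 4,416,843.48; Unit PH1 927,908.29; Unit 1B 2,888,887.83.
Capped: Unit 5B ($601,250), Unit 1B ($1,386,650); residual $7,424,625 reallocated over remaining ownership shares 6,048.
Remaining shares: Unit G1 6,135,627.60 → $6,135,625; Unit PH1 1,288,997.40 → $1,289,000.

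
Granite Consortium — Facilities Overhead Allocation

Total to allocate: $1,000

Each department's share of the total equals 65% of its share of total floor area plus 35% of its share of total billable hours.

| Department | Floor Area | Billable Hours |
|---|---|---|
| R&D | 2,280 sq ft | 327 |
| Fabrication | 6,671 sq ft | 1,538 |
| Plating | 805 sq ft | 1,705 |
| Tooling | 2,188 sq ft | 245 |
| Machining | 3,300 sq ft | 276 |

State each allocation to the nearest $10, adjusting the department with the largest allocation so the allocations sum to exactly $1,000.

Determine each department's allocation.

Totals — floor area 15,244, billable hours 4,091.
Composite weights (65% floor area + 35% billable hours): R&D 0.1252; Fabrication 0.4160; Plating 0.1802; Tooling 0.1143; Machining 0.1643.
Proportional shares: R&D 125.19; Fabrication 416.03; Plating 180.19; Tooling 114.26; Machining 164.32.
Rounded to nearest $10: R&D $130; Fabrication $420; Plating $180; Tooling $110; Machining $160. Sum = $1,000.
No rounding difference to absorb.

R&D: $130 | Fabrication: $420 | Plating: $180 | Tooling: $110 | Machining: $160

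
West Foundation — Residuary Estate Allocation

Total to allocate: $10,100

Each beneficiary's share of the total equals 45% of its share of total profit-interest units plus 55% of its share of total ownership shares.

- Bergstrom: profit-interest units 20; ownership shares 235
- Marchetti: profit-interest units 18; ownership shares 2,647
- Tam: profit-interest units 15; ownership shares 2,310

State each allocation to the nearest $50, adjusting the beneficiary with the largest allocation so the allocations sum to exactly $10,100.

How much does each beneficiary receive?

Bergstrom: $1,950 | Marchetti: $4,400 | Tam: $3,750

Totals — profit-interest units 53, ownership shares 5,192.
Combined weights (45% profit-interest units + 55% ownership shares): Bergstrom 0.1947; Marchetti 0.4332; Tam 0.3721.
Proportional shares: Bergstrom 1,966.52; Marchetti 4,375.65; Tam 3,757.82.
Rounded to nearest $50: Bergstrom $1,950; Marchetti $4,400; Tam $3,750. Sum = $10,100.
Rounded total matches; no reconciliation needed.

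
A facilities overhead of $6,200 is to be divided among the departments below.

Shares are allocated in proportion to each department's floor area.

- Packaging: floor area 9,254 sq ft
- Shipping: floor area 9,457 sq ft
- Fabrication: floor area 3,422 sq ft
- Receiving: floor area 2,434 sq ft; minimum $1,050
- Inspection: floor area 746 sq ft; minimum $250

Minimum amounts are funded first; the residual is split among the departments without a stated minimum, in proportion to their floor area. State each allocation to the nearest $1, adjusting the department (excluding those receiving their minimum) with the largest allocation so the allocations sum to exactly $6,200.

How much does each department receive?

Fund the minimums — Receiving $1,050; Inspection $250. Residual $4,900.
Residual split over remaining floor area 22,133: Packaging 2,048.73 → $2,049; Shipping 2,093.67 → $2,094; Fabrication 757.59 → $758.
Rounding difference −$1 applied to Shipping → $2,093.

Packaging: $2,049 | Shipping: $2,093 | Fabrication: $758 | Receiving: $1,050 | Inspection: $250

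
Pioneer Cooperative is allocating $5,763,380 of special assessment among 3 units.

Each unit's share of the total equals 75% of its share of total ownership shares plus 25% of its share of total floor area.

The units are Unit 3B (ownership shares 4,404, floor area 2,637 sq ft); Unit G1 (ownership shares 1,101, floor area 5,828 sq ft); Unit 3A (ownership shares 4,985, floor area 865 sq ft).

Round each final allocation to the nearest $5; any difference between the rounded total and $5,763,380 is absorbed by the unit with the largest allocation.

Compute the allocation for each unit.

Unit 3B: $2,221,960; Unit G1: $1,353,705; Unit 3A: $2,187,715

Ownership shares total 10,490; floor area total 9,330.
Blended shares (75% ownership shares + 25% floor area): Unit 3B 0.3855; Unit G1 0.2349; Unit 3A 0.3796.
Unrounded shares: Unit 3B 2,221,958.60; Unit G1 1,353,706.97; Unit 3A 2,187,714.43.
Rounded to nearest $5: Unit 3B $2,221,960; Unit G1 $1,353,705; Unit 3A $2,187,715. Sum = $5,763,380.
Rounded total matches; no reconciliation needed.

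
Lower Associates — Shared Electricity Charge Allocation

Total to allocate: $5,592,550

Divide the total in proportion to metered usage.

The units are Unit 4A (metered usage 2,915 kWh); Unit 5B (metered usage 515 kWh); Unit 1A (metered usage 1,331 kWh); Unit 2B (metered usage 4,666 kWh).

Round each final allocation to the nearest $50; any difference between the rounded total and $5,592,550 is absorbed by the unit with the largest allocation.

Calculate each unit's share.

Sum of metered usage: 9,427.
Unrounded shares: Unit 4A 2,915/9,427 × $5,592,550 = 1,729,318.26; Unit 5B 515/9,427 × $5,592,550 = 305,522.78; Unit 1A 1,331/9,427 × $5,592,550 = 789,613.24; Unit 2B 4,666/9,427 × $5,592,550 = 2,768,095.71.
Rounded to nearest $50: Unit 4A $1,729,300; Unit 5B $305,500; Unit 1A $789,600; Unit 2B $2,768,100. Sum = $5,592,500.
Difference $5,592,550 − $5,592,500 = +$50 applied to largest allocation (Unit 2B): Unit 2B becomes $2,768,150.

Unit 4A: $1,729,300 · Unit 5B: $305,500 · Unit 1A: $789,600 · Unit 2B: $2,768,150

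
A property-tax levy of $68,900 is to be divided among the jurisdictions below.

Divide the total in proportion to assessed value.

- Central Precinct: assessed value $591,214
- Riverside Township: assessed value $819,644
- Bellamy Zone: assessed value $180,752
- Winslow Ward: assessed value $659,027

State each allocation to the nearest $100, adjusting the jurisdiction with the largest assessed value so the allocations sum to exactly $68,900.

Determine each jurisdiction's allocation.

Combined assessed value = 591,214 + 819,644 + 180,752 + 659,027 = 2,250,637.
Raw shares: Central Precinct 18,099.16; Riverside Township 25,092.22; Bellamy Zone 5,533.46; Winslow Ward 20,175.16.
At nearest $100: Central Precinct $18,100; Riverside Township $25,100; Bellamy Zone $5,500; Winslow Ward $20,200. Sum = $68,900.
Rounded total matches; no reconciliation needed.

Central Precinct: $18,100 | Riverside Township: $25,100 | Bellamy Zone: $5,500 | Winslow Ward: $20,200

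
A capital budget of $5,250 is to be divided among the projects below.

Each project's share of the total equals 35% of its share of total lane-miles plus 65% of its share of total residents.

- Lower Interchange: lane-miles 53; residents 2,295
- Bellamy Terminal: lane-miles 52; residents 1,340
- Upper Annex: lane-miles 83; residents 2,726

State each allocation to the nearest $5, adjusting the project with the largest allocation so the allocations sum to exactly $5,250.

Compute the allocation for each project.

Totals — lane-miles 188, residents 6,361.
Composite weights (35% lane-miles + 65% residents): Lower Interchange 0.3332; Bellamy Terminal 0.2337; Upper Annex 0.4331.
Raw shares: Lower Interchange 1,749.22; Bellamy Terminal 1,227.12; Upper Annex 2,273.66.
After rounding ($5): Lower Interchange $1,750; Bellamy Terminal $1,225; Upper Annex $2,275. Sum = $5,250.
Sum already equals the total — no adjustment.

Lower Interchange: $1,750 | Bellamy Terminal: $1,225 | Upper Annex: $2,275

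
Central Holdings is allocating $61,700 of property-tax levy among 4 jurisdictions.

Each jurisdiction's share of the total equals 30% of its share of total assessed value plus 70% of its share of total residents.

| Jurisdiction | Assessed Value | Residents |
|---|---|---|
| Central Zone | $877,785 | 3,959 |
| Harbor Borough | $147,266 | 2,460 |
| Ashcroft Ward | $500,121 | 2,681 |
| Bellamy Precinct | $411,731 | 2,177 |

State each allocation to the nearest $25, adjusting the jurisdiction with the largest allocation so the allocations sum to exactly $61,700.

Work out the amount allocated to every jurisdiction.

Central Zone: $23,550 | Harbor Borough: $10,825 | Ashcroft Ward: $15,050 | Bellamy Precinct: $12,275

Totals — assessed value 1,936,903, residents 11,277.
Composite weights (30% assessed value + 70% residents): Central Zone 0.3817; Harbor Borough 0.1755; Ashcroft Ward 0.2439; Bellamy Precinct 0.1989.
Unrounded shares: Central Zone 23,551.20; Harbor Borough 10,828.95; Ashcroft Ward 15,047.42; Bellamy Precinct 12,272.44.
Rounded to nearest $25: Central Zone $23,550; Harbor Borough $10,825; Ashcroft Ward $15,050; Bellamy Precinct $12,275. Sum = $61,700.
Rounded total matches; no reconciliation needed.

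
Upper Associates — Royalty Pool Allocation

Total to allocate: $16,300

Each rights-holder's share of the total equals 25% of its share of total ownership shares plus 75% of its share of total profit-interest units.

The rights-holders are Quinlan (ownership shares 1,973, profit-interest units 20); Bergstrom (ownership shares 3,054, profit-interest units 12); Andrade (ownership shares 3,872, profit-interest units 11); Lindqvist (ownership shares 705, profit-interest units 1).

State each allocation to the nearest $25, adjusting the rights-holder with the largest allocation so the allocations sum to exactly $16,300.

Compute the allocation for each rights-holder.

Quinlan: $6,400 | Bergstrom: $4,625 | Andrade: $4,700 | Lindqvist: $575

Ownership shares total 9,604; profit-interest units total 44.
Blended shares (25% ownership shares + 75% profit-interest units): Quinlan 0.3923; Bergstrom 0.2840; Andrade 0.2883; Lindqvist 0.0354.
Unrounded shares: Quinlan 6,393.97; Bergstrom 4,629.91; Andrade 4,699.15; Lindqvist 576.97.
At nearest $25: Quinlan $6,400; Bergstrom $4,625; Andrade $4,700; Lindqvist $575. Sum = $16,300.
Rounded total matches; no reconciliation needed.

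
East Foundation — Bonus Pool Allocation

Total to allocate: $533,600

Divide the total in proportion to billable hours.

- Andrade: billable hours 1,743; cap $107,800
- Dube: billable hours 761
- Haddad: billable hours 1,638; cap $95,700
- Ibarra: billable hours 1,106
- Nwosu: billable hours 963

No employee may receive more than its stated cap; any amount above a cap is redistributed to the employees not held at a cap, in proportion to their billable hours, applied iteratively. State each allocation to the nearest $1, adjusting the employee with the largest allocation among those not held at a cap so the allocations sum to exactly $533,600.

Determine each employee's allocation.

Combined billable hours = 6,211.
Unconstrained shares: Andrade 149,744.78; Dube 65,379.10; Haddad 140,724.01; Ibarra 95,018.77; Nwosu 82,733.34.
Capped: Andrade ($107,800), Haddad ($95,700); remaining pool $330,100 reallocated over remaining billable hours 2,830.
Redistributed shares: Dube 88,765.41 → $88,765; Ibarra 129,007.28 → $129,007; Nwosu 112,327.31 → $112,327.
Rounding difference +$1 applied to Ibarra → $129,008.

Andrade: $107,800 · Dube: $88,765 · Haddad: $95,700 · Ibarra: $129,008 · Nwosu: $112,327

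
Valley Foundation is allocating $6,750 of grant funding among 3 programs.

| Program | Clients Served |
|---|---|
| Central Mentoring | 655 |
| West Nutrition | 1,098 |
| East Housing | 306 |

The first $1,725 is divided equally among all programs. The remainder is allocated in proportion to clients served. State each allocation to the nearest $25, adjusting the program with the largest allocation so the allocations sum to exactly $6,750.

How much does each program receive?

First tranche $1,725 split equally: $575 each.
Remainder $5,025 by clients served (total 2,059): Central Mentoring 1,598.53 → $1,600; West Nutrition 2,679.67 → $2,675; East Housing 746.79 → $750.
Totals: Central Mentoring $575 + $1,600 = $2,175; West Nutrition $575 + $2,675 = $3,250; East Housing $575 + $750 = $1,325.

Central Mentoring: $2,175 | West Nutrition: $3,250 | East Housing: $1,325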